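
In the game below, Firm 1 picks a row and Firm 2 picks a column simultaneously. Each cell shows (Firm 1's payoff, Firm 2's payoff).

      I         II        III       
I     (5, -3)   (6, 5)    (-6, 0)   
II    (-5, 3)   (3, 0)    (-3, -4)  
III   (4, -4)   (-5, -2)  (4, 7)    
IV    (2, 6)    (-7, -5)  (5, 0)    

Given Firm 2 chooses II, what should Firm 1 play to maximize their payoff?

With Firm 2 fixed at II, Firm 1's payoffs are: I → 6, II → 3, III → -5, IV → -7.
The maximum is 6, achieved by I.

I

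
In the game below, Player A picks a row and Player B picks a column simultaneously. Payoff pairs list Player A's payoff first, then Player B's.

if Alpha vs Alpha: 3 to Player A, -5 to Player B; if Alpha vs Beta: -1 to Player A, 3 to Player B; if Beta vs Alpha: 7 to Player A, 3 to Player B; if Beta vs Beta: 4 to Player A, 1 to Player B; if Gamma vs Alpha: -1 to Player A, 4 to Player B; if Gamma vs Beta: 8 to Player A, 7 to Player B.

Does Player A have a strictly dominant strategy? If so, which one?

None

A strategy is strictly dominant if it gives Player A a strictly higher payoff than every other strategy, against every choice by the opponent.
Alpha is not dominant: against Alpha, Beta gives 7 > 3.
Beta is not dominant: against Beta, Gamma gives 8 > 4.
Gamma is not dominant: against Alpha, Alpha gives 3 > -1.
No single strategy is best against every opponent action.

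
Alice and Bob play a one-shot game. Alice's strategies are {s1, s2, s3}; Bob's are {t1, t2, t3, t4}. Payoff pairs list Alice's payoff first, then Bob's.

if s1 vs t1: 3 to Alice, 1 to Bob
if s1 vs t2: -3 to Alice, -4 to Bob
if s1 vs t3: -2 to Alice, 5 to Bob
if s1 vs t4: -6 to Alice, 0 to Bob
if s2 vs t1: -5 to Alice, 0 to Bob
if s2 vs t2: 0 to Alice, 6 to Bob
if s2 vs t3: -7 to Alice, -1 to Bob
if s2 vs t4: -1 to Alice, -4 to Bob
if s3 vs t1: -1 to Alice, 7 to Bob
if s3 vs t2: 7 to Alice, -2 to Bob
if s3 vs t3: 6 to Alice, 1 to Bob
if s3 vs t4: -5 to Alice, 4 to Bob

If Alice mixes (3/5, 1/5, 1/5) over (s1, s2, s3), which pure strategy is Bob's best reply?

t3

Compute Bob's expected payoff from each pure strategy against the given mix.
t1: (3/5)·1 + (1/5)·0 + (1/5)·7 = 2
t2: (3/5)·(-4) + (1/5)·6 + (1/5)·(-2) = -8/5
t3: (3/5)·5 + (1/5)·(-1) + (1/5)·1 = 3
t4: (3/5)·0 + (1/5)·(-4) + (1/5)·4 = 0
Highest expected payoff is 3, from t3.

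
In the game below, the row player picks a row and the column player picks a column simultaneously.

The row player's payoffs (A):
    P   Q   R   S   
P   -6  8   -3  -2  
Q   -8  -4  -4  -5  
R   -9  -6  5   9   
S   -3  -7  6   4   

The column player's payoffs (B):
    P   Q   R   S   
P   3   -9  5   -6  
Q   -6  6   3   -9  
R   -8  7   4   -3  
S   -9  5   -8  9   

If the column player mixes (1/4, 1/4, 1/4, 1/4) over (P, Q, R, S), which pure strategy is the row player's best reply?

S

The row player's best reply maximizes expected payoff against the mix.
P: (1/4)·(-6) + (1/4)·8 + (1/4)·(-3) + (1/4)·(-2) = -3/4
Q: (1/4)·(-8) + (1/4)·(-4) + (1/4)·(-4) + (1/4)·(-5) = -21/4
R: (1/4)·(-9) + (1/4)·(-6) + (1/4)·5 + (1/4)·9 = -1/4
S: (1/4)·(-3) + (1/4)·(-7) + (1/4)·6 + (1/4)·4 = 0
Highest expected payoff is 0, from S.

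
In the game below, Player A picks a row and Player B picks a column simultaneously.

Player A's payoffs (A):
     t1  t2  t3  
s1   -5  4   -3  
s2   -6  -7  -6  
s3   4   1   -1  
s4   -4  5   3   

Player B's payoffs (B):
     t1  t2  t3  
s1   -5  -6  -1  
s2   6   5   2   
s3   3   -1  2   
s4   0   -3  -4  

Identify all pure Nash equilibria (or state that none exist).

Check mutual best responses: a cell is a NE iff neither player can gain by unilaterally deviating.
Player A's best responses — vs t1: s3 (payoff 4); vs t2: s4 (payoff 5); vs t3: s4 (payoff 3).
Player B's best responses — vs s1: t3 (payoff -1); vs s2: t1 (payoff 6); vs s3: t1 (payoff 3); vs s4: t1 (payoff 0).
The only mutual best response is (s3, t1); neither player gains by switching there.

(s3, t1)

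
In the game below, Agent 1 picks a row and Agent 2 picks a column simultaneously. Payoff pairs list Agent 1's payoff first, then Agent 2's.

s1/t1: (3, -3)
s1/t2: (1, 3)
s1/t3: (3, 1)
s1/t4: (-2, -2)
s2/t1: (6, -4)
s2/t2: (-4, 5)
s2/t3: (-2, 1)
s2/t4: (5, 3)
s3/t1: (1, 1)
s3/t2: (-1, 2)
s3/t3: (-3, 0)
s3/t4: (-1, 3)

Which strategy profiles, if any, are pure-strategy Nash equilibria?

Find each player's best response to every opponent strategy; NE are the intersections.
Agent 1's best responses — vs t1: s2 (payoff 6); vs t2: s1 (payoff 1); vs t3: s1 (payoff 3); vs t4: s2 (payoff 5).
Agent 2's best responses — vs s1: t2 (payoff 3); vs s2: t2 (payoff 5); vs s3: t4 (payoff 3).
The only mutual best response is (s1, t2); neither player gains by switching there.

(s1, t2)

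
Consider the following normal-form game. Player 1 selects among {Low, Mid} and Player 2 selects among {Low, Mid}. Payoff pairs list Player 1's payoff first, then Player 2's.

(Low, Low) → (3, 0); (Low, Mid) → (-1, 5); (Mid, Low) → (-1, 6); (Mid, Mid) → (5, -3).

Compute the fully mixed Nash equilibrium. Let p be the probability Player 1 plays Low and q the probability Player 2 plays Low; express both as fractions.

p = 9/14, q = 3/5

Each player's mixing probability is pinned down by making the *other* player indifferent.
Player 2 indifferent between Low and Mid: p·0 + (1−p)·6 = p·5 + (1−p)·(-3) ⟹ 6 + (-6)p = (-3) + 8p ⟹ p = 9/14.
Player 1 indifferent between Low and Mid: q·3 + (1−q)·(-1) = q·(-1) + (1−q)·5 ⟹ (-1) + 4q = 5 + (-6)q ⟹ q = 3/5.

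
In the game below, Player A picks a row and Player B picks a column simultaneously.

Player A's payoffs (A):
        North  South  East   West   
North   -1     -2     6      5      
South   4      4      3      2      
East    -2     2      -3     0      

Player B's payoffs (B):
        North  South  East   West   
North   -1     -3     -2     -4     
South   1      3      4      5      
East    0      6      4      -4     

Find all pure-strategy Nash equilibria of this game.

Find each player's best response to every opponent strategy; NE are the intersections.
Player A's best responses — vs North: South (payoff 4); vs South: South (payoff 4); vs East: North (payoff 6); vs West: North (payoff 5).
Player B's best responses — vs North: North (payoff -1); vs South: West (payoff 5); vs East: South (payoff 6).
No cell has both players best-responding. For instance, Player A's best reply to East is North, but against North Player B prefers North over East.

No pure-strategy Nash equilibrium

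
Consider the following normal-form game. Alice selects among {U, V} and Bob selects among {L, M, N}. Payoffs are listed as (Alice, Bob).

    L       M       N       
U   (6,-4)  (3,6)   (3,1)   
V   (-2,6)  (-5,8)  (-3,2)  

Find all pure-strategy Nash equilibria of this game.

(U, M)

A profile is a Nash equilibrium when each player is best-responding to the other.
Alice's best responses — vs L: U (payoff 6); vs M: U (payoff 3); vs N: U (payoff 3).
Bob's best responses — vs U: M (payoff 6); vs V: M (payoff 8).
The only mutual best response is (U, M); neither player gains by switching there.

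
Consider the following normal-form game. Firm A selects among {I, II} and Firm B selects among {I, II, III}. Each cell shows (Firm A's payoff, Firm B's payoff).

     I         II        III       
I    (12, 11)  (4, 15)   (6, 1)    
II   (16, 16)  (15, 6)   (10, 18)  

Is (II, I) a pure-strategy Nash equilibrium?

No

Holding Firm B at I: Firm A gets 16 from II, versus 12 from I. No profitable deviation for Firm A.
Holding Firm A at II: Firm B gets 16 from I but could get 18 by switching to III. Firm B has a profitable deviation.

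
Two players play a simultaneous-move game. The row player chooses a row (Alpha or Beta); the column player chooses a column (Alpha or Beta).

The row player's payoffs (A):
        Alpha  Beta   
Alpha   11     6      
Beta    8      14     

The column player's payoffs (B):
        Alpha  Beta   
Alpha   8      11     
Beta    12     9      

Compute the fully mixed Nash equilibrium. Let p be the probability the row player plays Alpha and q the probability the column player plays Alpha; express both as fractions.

Each player's mixing probability is pinned down by making the *other* player indifferent.
The column player indifferent between Alpha and Beta: p·8 + (1−p)·12 = p·11 + (1−p)·9 ⟹ 12 + (-4)p = 9 + 2p ⟹ p = 1/2.
The row player indifferent between Alpha and Beta: q·11 + (1−q)·6 = q·8 + (1−q)·14 ⟹ 6 + 5q = 14 + (-6)q ⟹ q = 8/11.

p = 1/2, q = 8/11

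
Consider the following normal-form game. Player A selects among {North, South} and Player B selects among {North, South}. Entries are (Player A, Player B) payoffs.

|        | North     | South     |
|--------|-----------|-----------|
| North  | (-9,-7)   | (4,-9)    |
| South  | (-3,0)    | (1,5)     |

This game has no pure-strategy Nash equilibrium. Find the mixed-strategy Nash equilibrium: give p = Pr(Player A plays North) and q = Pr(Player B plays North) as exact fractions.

p = 5/7, q = 1/3

Each player's mixing probability is pinned down by making the *other* player indifferent.
Player B indifferent between North and South: p·(-7) + (1−p)·0 = p·(-9) + (1−p)·5 ⟹ 0 + (-7)p = 5 + (-14)p ⟹ p = 5/7.
Player A indifferent between North and South: q·(-9) + (1−q)·4 = q·(-3) + (1−q)·1 ⟹ 4 + (-13)q = 1 + (-4)q ⟹ q = 1/3.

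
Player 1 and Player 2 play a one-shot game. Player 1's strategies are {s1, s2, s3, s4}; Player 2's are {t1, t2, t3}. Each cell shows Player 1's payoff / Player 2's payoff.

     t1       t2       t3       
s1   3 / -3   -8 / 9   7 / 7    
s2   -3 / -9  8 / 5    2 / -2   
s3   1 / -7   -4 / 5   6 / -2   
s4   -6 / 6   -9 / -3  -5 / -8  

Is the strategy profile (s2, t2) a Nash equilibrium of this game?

Holding Player 2 at t2: Player 1 gets 8 from s2, versus -8 from s1, -4 from s3, -9 from s4. No profitable deviation for Player 1.
Holding Player 1 at s2: Player 2 gets 5 from t2, versus -9 from t1, -2 from t3. No profitable deviation for Player 2 either.

Yes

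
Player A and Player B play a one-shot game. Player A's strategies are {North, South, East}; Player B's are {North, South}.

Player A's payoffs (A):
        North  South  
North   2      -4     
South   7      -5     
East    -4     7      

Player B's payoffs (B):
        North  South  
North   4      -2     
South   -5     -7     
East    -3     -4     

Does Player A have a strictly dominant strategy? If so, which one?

None

A strategy is strictly dominant if it gives Player A a strictly higher payoff than every other strategy, against every choice by the opponent.
North is not dominant: against North, South gives 7 > 2.
South is not dominant: against South, North gives -4 > -5.
East is not dominant: against North, North gives 2 > -4.
No single strategy is best against every opponent action.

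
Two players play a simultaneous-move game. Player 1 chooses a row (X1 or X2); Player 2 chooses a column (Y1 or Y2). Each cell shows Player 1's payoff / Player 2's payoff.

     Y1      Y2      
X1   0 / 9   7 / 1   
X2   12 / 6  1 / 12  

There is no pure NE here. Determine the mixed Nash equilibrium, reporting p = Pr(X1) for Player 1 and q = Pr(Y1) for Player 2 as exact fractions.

Each player's mixing probability is pinned down by making the *other* player indifferent.
Player 2 indifferent between Y1 and Y2: p·9 + (1−p)·6 = p·1 + (1−p)·12 ⟹ 6 + 3p = 12 + (-11)p ⟹ p = 3/7.
Player 1 indifferent between X1 and X2: q·0 + (1−q)·7 = q·12 + (1−q)·1 ⟹ 7 + (-7)q = 1 + 11q ⟹ q = 1/3.

p = 3/7, q = 1/3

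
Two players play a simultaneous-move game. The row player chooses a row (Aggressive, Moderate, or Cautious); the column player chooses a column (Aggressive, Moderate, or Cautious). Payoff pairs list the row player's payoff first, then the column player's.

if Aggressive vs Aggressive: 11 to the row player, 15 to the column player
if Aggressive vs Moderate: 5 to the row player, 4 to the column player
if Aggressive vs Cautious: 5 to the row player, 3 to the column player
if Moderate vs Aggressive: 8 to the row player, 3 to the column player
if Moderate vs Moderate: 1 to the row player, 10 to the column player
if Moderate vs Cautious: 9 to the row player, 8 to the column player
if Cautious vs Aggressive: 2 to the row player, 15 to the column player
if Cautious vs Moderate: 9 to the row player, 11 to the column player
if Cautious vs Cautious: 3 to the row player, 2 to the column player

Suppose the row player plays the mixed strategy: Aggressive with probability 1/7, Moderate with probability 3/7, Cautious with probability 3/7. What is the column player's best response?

Compute the column player's expected payoff from each pure strategy against the given mix.
Aggressive: (1/7)·15 + (3/7)·3 + (3/7)·15 = 69/7
Moderate: (1/7)·4 + (3/7)·10 + (3/7)·11 = 67/7
Cautious: (1/7)·3 + (3/7)·8 + (3/7)·2 = 33/7
Highest expected payoff is 69/7, from Aggressive.

Aggressive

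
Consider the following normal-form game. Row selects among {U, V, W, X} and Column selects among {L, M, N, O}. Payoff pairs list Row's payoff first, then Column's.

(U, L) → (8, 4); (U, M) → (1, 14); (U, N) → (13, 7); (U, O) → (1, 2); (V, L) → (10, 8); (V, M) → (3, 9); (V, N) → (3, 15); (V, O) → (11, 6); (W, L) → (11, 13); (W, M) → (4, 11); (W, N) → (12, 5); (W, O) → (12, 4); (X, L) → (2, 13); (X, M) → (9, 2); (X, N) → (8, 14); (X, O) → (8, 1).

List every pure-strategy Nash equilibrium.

Check mutual best responses: a cell is a NE iff neither player can gain by unilaterally deviating.
Row's best responses — vs L: W (payoff 11); vs M: X (payoff 9); vs N: U (payoff 13); vs O: W (payoff 12).
Column's best responses — vs U: M (payoff 14); vs V: N (payoff 15); vs W: L (payoff 13); vs X: N (payoff 14).
The only mutual best response is (W, L); neither player gains by switching there.

(W, L)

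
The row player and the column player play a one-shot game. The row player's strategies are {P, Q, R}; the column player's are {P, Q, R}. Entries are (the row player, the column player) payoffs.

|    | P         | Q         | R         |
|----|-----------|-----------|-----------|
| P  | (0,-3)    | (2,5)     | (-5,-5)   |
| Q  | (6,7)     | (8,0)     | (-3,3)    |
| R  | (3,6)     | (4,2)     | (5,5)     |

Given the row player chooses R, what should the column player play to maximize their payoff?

P

With the row player fixed at R, the column player's payoffs are: P → 6, Q → 2, R → 5.
The maximum is 6, achieved by P.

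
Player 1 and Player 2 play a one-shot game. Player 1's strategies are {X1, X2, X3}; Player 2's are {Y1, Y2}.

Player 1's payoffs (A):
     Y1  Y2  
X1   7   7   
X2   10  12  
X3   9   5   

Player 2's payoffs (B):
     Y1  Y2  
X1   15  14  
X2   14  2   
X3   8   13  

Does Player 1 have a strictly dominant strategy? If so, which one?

A strategy is strictly dominant if it gives Player 1 a strictly higher payoff than every other strategy, against every choice by the opponent.
X2 strictly dominates: vs Y1: 10 > each of {7, 9}; vs Y2: 12 > each of {7, 5}.

X2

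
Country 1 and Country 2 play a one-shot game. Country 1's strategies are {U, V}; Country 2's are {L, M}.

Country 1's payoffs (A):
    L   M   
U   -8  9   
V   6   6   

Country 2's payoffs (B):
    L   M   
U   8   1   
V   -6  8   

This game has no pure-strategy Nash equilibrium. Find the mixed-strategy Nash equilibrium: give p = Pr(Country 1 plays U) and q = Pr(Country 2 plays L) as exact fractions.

Each player's mixing probability is pinned down by making the *other* player indifferent.
Country 2 indifferent between L and M: p·8 + (1−p)·(-6) = p·1 + (1−p)·8 ⟹ (-6) + 14p = 8 + (-7)p ⟹ p = 2/3.
Country 1 indifferent between U and V: q·(-8) + (1−q)·9 = q·6 + (1−q)·6 ⟹ 9 + (-17)q = 6 + 0q ⟹ q = 3/17.

p = 2/3, q = 3/17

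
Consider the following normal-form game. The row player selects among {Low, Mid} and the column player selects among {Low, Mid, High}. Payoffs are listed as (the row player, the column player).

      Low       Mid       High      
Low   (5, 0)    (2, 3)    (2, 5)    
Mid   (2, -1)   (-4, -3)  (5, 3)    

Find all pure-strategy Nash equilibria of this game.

Find each player's best response to every opponent strategy; NE are the intersections.
The row player's best responses — vs Low: Low (payoff 5); vs Mid: Low (payoff 2); vs High: Mid (payoff 5).
The column player's best responses — vs Low: High (payoff 5); vs Mid: High (payoff 3).
The only mutual best response is (Mid, High); neither player gains by switching there.

(Mid, High)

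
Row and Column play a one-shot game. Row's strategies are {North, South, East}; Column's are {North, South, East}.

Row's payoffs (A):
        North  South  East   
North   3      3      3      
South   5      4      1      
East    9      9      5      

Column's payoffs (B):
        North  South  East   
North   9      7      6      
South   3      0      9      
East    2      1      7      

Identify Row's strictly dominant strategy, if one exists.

A strategy is strictly dominant if it gives Row a strictly higher payoff than every other strategy, against every choice by the opponent.
East strictly dominates: vs North: 9 > each of {3, 5}; vs South: 9 > each of {3, 4}; vs East: 5 > each of {3, 1}.

East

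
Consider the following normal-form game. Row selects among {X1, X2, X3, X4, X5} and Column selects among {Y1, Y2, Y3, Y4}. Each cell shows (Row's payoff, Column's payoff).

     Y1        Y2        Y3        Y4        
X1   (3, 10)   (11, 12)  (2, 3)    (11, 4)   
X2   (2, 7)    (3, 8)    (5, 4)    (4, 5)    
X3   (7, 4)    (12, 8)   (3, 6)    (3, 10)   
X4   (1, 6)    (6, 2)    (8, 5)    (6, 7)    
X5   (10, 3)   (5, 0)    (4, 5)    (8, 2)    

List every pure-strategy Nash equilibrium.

Find each player's best response to every opponent strategy; NE are the intersections.
Row's best responses — vs Y1: X5 (payoff 10); vs Y2: X3 (payoff 12); vs Y3: X4 (payoff 8); vs Y4: X1 (payoff 11).
Column's best responses — vs X1: Y2 (payoff 12); vs X2: Y2 (payoff 8); vs X3: Y4 (payoff 10); vs X4: Y4 (payoff 7); vs X5: Y3 (payoff 5).
No cell has both players best-responding. For instance, Row's best reply to Y1 is X5, but against X5 Column prefers Y3 over Y1.

No pure-strategy Nash equilibrium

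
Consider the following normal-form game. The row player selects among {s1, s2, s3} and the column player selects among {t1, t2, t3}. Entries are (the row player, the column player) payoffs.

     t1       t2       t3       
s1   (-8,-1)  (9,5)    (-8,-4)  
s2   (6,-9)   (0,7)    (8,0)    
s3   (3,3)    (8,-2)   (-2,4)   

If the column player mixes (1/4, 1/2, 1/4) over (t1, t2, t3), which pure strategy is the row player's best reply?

s3

Compute the row player's expected payoff from each pure strategy against the given mix.
s1: (1/4)·(-8) + (1/2)·9 + (1/4)·(-8) = 1/2
s2: (1/4)·6 + (1/2)·0 + (1/4)·8 = 7/2
s3: (1/4)·3 + (1/2)·8 + (1/4)·(-2) = 17/4
Highest expected payoff is 17/4, from s3.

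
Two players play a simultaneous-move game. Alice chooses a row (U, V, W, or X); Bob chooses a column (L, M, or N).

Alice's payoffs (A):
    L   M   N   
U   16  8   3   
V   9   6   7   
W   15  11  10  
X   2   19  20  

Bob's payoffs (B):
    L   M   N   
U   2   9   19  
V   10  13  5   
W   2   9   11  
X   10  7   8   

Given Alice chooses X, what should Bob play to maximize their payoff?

With Alice fixed at X, Bob's payoffs are: L → 10, M → 7, N → 8.
The maximum is 10, achieved by L.

L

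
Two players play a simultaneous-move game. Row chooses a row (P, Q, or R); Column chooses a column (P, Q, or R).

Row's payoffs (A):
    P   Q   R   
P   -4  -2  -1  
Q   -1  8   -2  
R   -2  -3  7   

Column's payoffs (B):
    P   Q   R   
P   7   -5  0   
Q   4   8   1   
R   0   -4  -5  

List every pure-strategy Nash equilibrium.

Check mutual best responses: a cell is a NE iff neither player can gain by unilaterally deviating.
Row's best responses — vs P: Q (payoff -1); vs Q: Q (payoff 8); vs R: R (payoff 7).
Column's best responses — vs P: P (payoff 7); vs Q: Q (payoff 8); vs R: P (payoff 0).
The only mutual best response is (Q, Q); neither player gains by switching there.

(Q, Q)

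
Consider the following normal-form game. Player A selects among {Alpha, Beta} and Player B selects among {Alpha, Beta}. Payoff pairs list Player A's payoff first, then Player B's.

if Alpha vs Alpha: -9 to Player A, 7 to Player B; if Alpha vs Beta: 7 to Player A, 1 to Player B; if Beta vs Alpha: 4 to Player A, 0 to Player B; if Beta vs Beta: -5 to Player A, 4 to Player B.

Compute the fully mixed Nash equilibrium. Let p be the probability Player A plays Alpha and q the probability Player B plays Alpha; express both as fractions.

In a mixed NE each player is indifferent between their pure strategies, so the opponent's mix sets the indifference.
Player B indifferent between Alpha and Beta: p·7 + (1−p)·0 = p·1 + (1−p)·4 ⟹ 0 + 7p = 4 + (-3)p ⟹ p = 2/5.
Player A indifferent between Alpha and Beta: q·(-9) + (1−q)·7 = q·4 + (1−q)·(-5) ⟹ 7 + (-16)q = (-5) + 9q ⟹ q = 12/25.

p = 2/5, q = 12/25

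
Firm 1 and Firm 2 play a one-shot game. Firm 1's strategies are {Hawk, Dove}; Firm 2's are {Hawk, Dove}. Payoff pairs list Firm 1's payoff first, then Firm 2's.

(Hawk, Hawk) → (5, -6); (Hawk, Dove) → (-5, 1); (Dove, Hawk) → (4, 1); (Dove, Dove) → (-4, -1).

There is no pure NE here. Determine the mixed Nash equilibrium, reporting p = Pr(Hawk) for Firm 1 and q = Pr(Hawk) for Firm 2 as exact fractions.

In a mixed NE each player is indifferent between their pure strategies, so the opponent's mix sets the indifference.
Firm 2 indifferent between Hawk and Dove: p·(-6) + (1−p)·1 = p·1 + (1−p)·(-1) ⟹ 1 + (-7)p = (-1) + 2p ⟹ p = 2/9.
Firm 1 indifferent between Hawk and Dove: q·5 + (1−q)·(-5) = q·4 + (1−q)·(-4) ⟹ (-5) + 10q = (-4) + 8q ⟹ q = 1/2.

p = 2/9, q = 1/2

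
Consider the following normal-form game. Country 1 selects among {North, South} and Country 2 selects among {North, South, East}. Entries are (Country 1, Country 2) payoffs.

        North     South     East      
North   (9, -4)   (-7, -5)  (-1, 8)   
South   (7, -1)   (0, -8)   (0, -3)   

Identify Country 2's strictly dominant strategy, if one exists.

No strictly dominant strategy

A strategy is strictly dominant if it gives Country 2 a strictly higher payoff than every other strategy, against every choice by the opponent.
North is not dominant: against North, East gives 8 > -4.
South is not dominant: against North, North gives -4 > -5.
East is not dominant: against South, North gives -1 > -3.
No single strategy is best against every opponent action.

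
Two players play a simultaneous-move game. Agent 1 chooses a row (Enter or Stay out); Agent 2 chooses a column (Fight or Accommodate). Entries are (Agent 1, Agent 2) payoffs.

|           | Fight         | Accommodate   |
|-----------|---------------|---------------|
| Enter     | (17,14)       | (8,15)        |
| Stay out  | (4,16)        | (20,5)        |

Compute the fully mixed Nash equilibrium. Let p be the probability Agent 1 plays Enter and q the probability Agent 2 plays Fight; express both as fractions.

p = 11/12, q = 12/25

In a mixed NE each player is indifferent between their pure strategies, so the opponent's mix sets the indifference.
Agent 2 indifferent between Fight and Accommodate: p·14 + (1−p)·16 = p·15 + (1−p)·5 ⟹ 16 + (-2)p = 5 + 10p ⟹ p = 11/12.
Agent 1 indifferent between Enter and Stay out: q·17 + (1−q)·8 = q·4 + (1−q)·20 ⟹ 8 + 9q = 20 + (-16)q ⟹ q = 12/25.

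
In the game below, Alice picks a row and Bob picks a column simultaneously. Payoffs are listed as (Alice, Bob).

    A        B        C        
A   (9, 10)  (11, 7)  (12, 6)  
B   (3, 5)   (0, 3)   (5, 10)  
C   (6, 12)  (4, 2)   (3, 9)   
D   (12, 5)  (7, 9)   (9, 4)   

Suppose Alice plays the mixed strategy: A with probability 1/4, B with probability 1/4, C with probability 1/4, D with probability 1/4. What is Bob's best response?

A

Compute Bob's expected payoff from each pure strategy against the given mix.
A: (1/4)·10 + (1/4)·5 + (1/4)·12 + (1/4)·5 = 8
B: (1/4)·7 + (1/4)·3 + (1/4)·2 + (1/4)·9 = 21/4
C: (1/4)·6 + (1/4)·10 + (1/4)·9 + (1/4)·4 = 29/4
Highest expected payoff is 8, from A.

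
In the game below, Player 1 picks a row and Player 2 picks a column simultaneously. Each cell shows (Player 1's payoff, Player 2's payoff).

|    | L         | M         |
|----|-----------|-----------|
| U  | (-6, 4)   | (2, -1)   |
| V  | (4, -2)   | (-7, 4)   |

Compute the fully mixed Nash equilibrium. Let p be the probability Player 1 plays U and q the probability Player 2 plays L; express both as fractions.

p = 6/11, q = 9/19

In a mixed NE each player is indifferent between their pure strategies, so the opponent's mix sets the indifference.
Player 2 indifferent between L and M: p·4 + (1−p)·(-2) = p·(-1) + (1−p)·4 ⟹ (-2) + 6p = 4 + (-5)p ⟹ p = 6/11.
Player 1 indifferent between U and V: q·(-6) + (1−q)·2 = q·4 + (1−q)·(-7) ⟹ 2 + (-8)q = (-7) + 11q ⟹ q = 9/19.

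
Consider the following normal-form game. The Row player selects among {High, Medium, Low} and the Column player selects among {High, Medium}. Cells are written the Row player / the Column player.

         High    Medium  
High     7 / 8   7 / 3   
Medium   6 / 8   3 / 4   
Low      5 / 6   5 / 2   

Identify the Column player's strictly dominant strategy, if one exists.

High

A strategy is strictly dominant if it gives the Column player a strictly higher payoff than every other strategy, against every choice by the opponent.
High strictly dominates: vs High: 8 > 3; vs Medium: 8 > 4; vs Low: 6 > 2.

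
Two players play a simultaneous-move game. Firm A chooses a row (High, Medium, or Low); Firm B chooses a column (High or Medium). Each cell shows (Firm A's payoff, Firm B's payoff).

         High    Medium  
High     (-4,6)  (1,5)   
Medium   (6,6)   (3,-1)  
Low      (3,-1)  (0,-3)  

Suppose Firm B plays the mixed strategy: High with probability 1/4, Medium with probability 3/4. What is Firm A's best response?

Medium

Compute Firm A's expected payoff from each pure strategy against the given mix.
High: (1/4)·(-4) + (3/4)·1 = -1/4
Medium: (1/4)·6 + (3/4)·3 = 15/4
Low: (1/4)·3 + (3/4)·0 = 3/4
Highest expected payoff is 15/4, from Medium.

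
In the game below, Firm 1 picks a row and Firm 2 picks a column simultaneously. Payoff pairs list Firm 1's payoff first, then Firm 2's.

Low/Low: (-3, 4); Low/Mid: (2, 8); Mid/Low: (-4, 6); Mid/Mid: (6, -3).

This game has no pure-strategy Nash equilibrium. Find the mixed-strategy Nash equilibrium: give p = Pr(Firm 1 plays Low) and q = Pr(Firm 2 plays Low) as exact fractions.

Each player's mixing probability is pinned down by making the *other* player indifferent.
Firm 2 indifferent between Low and Mid: p·4 + (1−p)·6 = p·8 + (1−p)·(-3) ⟹ 6 + (-2)p = (-3) + 11p ⟹ p = 9/13.
Firm 1 indifferent between Low and Mid: q·(-3) + (1−q)·2 = q·(-4) + (1−q)·6 ⟹ 2 + (-5)q = 6 + (-10)q ⟹ q = 4/5.

p = 9/13, q = 4/5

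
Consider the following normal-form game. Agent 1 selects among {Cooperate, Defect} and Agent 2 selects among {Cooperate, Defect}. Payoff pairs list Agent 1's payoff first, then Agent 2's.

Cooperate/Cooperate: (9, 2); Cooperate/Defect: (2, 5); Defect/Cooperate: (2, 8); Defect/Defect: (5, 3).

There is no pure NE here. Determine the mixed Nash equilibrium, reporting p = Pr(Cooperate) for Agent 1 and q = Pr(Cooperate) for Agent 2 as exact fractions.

p = 5/8, q = 3/10

Each player's mixing probability is pinned down by making the *other* player indifferent.
Agent 2 indifferent between Cooperate and Defect: p·2 + (1−p)·8 = p·5 + (1−p)·3 ⟹ 8 + (-6)p = 3 + 2p ⟹ p = 5/8.
Agent 1 indifferent between Cooperate and Defect: q·9 + (1−q)·2 = q·2 + (1−q)·5 ⟹ 2 + 7q = 5 + (-3)q ⟹ q = 3/10.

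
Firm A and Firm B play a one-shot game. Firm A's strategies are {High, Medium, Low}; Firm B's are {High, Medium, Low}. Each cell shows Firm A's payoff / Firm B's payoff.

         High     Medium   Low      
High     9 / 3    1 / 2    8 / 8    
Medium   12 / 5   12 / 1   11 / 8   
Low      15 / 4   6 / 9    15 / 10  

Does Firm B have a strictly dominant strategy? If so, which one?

A strategy is strictly dominant if it gives Firm B a strictly higher payoff than every other strategy, against every choice by the opponent.
Low strictly dominates: vs High: 8 > each of {3, 2}; vs Medium: 8 > each of {5, 1}; vs Low: 10 > each of {4, 9}.

Low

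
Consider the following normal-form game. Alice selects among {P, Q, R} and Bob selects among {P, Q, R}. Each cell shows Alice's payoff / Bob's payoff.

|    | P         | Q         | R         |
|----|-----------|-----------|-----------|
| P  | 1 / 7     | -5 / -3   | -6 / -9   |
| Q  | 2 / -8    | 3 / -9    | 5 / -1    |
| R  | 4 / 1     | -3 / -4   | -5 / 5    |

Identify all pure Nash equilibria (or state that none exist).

A profile is a Nash equilibrium when each player is best-responding to the other.
Alice's best responses — vs P: R (payoff 4); vs Q: Q (payoff 3); vs R: Q (payoff 5).
Bob's best responses — vs P: P (payoff 7); vs Q: R (payoff -1); vs R: R (payoff 5).
The only mutual best response is (Q, R); neither player gains by switching there.

(Q, R)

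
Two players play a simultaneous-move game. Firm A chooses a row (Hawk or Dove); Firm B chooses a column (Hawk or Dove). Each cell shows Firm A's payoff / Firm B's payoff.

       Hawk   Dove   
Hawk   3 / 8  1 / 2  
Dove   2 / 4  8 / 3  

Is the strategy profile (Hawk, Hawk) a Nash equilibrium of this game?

Yes

Holding Firm B at Hawk: Firm A gets 3 from Hawk, versus 2 from Dove. No profitable deviation for Firm A.
Holding Firm A at Hawk: Firm B gets 8 from Hawk, versus 2 from Dove. No profitable deviation for Firm B either.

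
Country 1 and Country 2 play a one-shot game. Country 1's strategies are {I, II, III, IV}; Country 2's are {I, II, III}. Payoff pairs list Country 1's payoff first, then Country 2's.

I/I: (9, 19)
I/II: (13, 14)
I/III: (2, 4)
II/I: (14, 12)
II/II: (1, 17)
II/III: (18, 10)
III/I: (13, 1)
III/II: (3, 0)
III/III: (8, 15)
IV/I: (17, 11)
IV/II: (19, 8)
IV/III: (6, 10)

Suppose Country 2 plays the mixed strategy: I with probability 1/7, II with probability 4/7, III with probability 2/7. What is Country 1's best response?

IV

Compute Country 1's expected payoff from each pure strategy against the given mix.
I: (1/7)·9 + (4/7)·13 + (2/7)·2 = 65/7
II: (1/7)·14 + (4/7)·1 + (2/7)·18 = 54/7
III: (1/7)·13 + (4/7)·3 + (2/7)·8 = 41/7
IV: (1/7)·17 + (4/7)·19 + (2/7)·6 = 15
Highest expected payoff is 15, from IV.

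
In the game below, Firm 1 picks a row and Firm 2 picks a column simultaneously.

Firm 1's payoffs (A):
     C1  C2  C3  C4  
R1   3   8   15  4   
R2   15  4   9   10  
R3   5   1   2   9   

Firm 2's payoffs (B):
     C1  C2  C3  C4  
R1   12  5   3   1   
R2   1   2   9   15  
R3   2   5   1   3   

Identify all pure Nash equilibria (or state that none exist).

A profile is a Nash equilibrium when each player is best-responding to the other.
Firm 1's best responses — vs C1: R2 (payoff 15); vs C2: R1 (payoff 8); vs C3: R1 (payoff 15); vs C4: R2 (payoff 10).
Firm 2's best responses — vs R1: C1 (payoff 12); vs R2: C4 (payoff 15); vs R3: C2 (payoff 5).
The only mutual best response is (R2, C4); neither player gains by switching there.

(R2, C4)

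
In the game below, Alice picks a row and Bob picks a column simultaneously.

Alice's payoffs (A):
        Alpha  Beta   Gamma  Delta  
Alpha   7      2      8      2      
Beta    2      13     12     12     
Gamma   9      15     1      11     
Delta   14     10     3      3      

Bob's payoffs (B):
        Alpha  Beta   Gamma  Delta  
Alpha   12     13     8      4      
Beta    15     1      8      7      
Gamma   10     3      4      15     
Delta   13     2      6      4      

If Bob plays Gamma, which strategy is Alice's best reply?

Beta

With Bob fixed at Gamma, Alice's payoffs are: Alpha → 8, Beta → 12, Gamma → 1, Delta → 3.
The maximum is 12, achieved by Beta.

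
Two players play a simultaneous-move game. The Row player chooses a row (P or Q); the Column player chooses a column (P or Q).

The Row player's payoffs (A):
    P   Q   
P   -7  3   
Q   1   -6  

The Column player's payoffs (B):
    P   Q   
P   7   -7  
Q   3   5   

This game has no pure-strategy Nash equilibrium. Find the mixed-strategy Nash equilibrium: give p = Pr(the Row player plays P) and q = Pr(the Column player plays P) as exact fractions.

Each player's mixing probability is pinned down by making the *other* player indifferent.
The Column player indifferent between P and Q: p·7 + (1−p)·3 = p·(-7) + (1−p)·5 ⟹ 3 + 4p = 5 + (-12)p ⟹ p = 1/8.
The Row player indifferent between P and Q: q·(-7) + (1−q)·3 = q·1 + (1−q)·(-6) ⟹ 3 + (-10)q = (-6) + 7q ⟹ q = 9/17.

p = 1/8, q = 9/17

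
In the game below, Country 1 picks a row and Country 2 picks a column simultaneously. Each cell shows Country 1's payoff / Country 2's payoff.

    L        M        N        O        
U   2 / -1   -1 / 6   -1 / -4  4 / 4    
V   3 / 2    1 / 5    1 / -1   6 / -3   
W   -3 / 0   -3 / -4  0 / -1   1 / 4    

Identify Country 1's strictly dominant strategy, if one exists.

V

Check whether one of Country 1's strategies beats all alternatives regardless of what the opponent does.
V strictly dominates: vs L: 3 > each of {2, -3}; vs M: 1 > each of {-1, -3}; vs N: 1 > each of {-1, 0}; vs O: 6 > each of {4, 1}.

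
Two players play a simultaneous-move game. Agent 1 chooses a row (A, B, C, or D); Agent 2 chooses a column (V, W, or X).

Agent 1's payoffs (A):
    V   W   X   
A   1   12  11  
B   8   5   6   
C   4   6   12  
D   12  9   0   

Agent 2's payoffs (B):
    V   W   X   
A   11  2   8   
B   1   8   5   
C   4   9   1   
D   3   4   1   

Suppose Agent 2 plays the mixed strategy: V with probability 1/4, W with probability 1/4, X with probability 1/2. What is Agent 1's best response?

Agent 1's best reply maximizes expected payoff against the mix.
A: (1/4)·1 + (1/4)·12 + (1/2)·11 = 35/4
B: (1/4)·8 + (1/4)·5 + (1/2)·6 = 25/4
C: (1/4)·4 + (1/4)·6 + (1/2)·12 = 17/2
D: (1/4)·12 + (1/4)·9 + (1/2)·0 = 21/4
Highest expected payoff is 35/4, from A.

A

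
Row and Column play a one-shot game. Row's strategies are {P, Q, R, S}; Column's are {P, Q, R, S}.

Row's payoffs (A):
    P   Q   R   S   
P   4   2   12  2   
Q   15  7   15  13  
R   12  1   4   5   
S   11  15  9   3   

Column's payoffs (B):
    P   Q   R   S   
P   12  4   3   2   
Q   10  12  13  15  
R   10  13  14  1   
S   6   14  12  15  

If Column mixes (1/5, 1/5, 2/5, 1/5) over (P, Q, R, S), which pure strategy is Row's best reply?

Row's best reply maximizes expected payoff against the mix.
P: (1/5)·4 + (1/5)·2 + (2/5)·12 + (1/5)·2 = 32/5
Q: (1/5)·15 + (1/5)·7 + (2/5)·15 + (1/5)·13 = 13
R: (1/5)·12 + (1/5)·1 + (2/5)·4 + (1/5)·5 = 26/5
S: (1/5)·11 + (1/5)·15 + (2/5)·9 + (1/5)·3 = 47/5
Highest expected payoff is 13, from Q.

Q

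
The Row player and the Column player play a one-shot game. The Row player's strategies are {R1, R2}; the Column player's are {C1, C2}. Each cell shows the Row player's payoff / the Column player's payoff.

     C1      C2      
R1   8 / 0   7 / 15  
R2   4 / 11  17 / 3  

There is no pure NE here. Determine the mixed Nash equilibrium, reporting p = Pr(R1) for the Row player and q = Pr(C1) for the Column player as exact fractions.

p = 8/23, q = 5/7

In a mixed NE each player is indifferent between their pure strategies, so the opponent's mix sets the indifference.
The Column player indifferent between C1 and C2: p·0 + (1−p)·11 = p·15 + (1−p)·3 ⟹ 11 + (-11)p = 3 + 12p ⟹ p = 8/23.
The Row player indifferent between R1 and R2: q·8 + (1−q)·7 = q·4 + (1−q)·17 ⟹ 7 + 1q = 17 + (-13)q ⟹ q = 5/7.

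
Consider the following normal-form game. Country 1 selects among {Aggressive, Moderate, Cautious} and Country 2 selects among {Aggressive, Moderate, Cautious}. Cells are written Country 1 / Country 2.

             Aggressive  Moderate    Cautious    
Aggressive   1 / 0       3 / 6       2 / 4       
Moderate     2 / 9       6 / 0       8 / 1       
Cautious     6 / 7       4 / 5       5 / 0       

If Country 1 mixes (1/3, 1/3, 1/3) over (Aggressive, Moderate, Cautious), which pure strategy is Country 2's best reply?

Aggressive

Country 2's best reply maximizes expected payoff against the mix.
Aggressive: (1/3)·0 + (1/3)·9 + (1/3)·7 = 16/3
Moderate: (1/3)·6 + (1/3)·0 + (1/3)·5 = 11/3
Cautious: (1/3)·4 + (1/3)·1 + (1/3)·0 = 5/3
Highest expected payoff is 16/3, from Aggressive.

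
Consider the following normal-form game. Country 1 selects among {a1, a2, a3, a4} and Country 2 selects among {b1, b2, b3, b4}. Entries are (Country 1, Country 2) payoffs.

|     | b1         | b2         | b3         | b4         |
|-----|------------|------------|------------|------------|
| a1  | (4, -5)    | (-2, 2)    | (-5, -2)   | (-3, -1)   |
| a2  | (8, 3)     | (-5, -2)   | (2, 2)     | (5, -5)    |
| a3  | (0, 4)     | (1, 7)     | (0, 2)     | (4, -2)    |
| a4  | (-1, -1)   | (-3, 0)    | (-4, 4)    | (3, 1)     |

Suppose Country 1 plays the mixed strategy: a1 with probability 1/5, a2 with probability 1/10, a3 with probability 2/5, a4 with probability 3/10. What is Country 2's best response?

Compute Country 2's expected payoff from each pure strategy against the given mix.
b1: (1/5)·(-5) + (1/10)·3 + (2/5)·4 + (3/10)·(-1) = 3/5
b2: (1/5)·2 + (1/10)·(-2) + (2/5)·7 + (3/10)·0 = 3
b3: (1/5)·(-2) + (1/10)·2 + (2/5)·2 + (3/10)·4 = 9/5
b4: (1/5)·(-1) + (1/10)·(-5) + (2/5)·(-2) + (3/10)·1 = -6/5
Highest expected payoff is 3, from b2.

b2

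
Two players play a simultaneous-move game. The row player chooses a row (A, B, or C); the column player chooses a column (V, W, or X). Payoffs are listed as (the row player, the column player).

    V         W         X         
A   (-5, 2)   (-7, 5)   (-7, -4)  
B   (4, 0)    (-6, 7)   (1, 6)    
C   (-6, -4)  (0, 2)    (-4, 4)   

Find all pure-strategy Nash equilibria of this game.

Find each player's best response to every opponent strategy; NE are the intersections.
The row player's best responses — vs V: B (payoff 4); vs W: C (payoff 0); vs X: B (payoff 1).
The column player's best responses — vs A: W (payoff 5); vs B: W (payoff 7); vs C: X (payoff 4).
No cell has both players best-responding. For instance, the row player's best reply to V is B, but against B the column player prefers W over V.

There is no pure-strategy Nash equilibrium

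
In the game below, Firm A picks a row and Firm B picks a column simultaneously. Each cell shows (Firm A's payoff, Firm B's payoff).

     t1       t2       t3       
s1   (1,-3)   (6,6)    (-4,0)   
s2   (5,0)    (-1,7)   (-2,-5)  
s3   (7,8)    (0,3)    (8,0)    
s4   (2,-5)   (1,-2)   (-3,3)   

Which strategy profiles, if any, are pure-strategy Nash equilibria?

(s1, t2) and (s3, t1)

Check mutual best responses: a cell is a NE iff neither player can gain by unilaterally deviating.
Firm A's best responses — vs t1: s3 (payoff 7); vs t2: s1 (payoff 6); vs t3: s3 (payoff 8).
Firm B's best responses — vs s1: t2 (payoff 6); vs s2: t2 (payoff 7); vs s3: t1 (payoff 8); vs s4: t3 (payoff 3).
Mutual best responses occur at (s1, t2) and (s3, t1); at each, neither player gains by switching.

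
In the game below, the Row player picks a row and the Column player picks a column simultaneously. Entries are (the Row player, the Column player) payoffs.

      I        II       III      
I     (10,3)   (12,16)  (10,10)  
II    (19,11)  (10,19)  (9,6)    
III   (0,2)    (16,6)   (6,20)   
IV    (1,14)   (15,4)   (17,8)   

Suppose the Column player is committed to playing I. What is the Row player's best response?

II

With the Column player fixed at I, the Row player's payoffs are: I → 10, II → 19, III → 0, IV → 1.
The maximum is 19, achieved by II.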